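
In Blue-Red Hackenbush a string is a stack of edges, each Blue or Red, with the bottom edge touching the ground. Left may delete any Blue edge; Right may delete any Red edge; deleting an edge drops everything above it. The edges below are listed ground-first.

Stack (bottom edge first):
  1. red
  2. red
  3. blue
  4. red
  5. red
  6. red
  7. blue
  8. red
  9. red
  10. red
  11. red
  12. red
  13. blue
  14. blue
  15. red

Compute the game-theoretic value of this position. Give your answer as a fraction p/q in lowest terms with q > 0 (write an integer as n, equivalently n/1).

Recurse on prefixes of the 15-edge string red red blue red red red blue red red red red red blue blue red:
1 of 15 · r · max L −∞ · min R 0 ⇒ -1
2 of 15 · rr · max L −∞ · min R -1 ⇒ -2
3 of 15 · rrb · max L -2 · min R -1 ⇒ -3/2
4 of 15 · rrbr · max L -2 · min R -3/2 ⇒ -7/4
5 of 15 · rrbrr · max L -2 · min R -7/4 ⇒ -15/8
6 of 15 · rrbrrr · max L -2 · min R -15/8 ⇒ -31/16
7 of 15 · rrbrrrb · max L -31/16 · min R -15/8 ⇒ -61/32
8 of 15 · rrbrrrbr · max L -31/16 · min R -61/32 ⇒ -123/64
9 of 15 · rrbrrrbrr · max L -31/16 · min R -123/64 ⇒ -247/128
10 of 15 · rrbrrrbrrr · max L -31/16 · min R -247/128 ⇒ -495/256
11 of 15 · rrbrrrbrrrr · max L -31/16 · min R -495/256 ⇒ -991/512
12 of 15 · rrbrrrbrrrrr · max L -31/16 · min R -991/512 ⇒ -1983/1024
13 of 15 · rrbrrrbrrrrrb · max L -1983/1024 · min R -991/512 ⇒ -3965/2048
14 of 15 · rrbrrrbrrrrrbb · max L -3965/2048 · min R -991/512 ⇒ -7929/4096
15 of 15 · rrbrrrbrrrrrbbr · max L -3965/2048 · min R -7929/4096 ⇒ -15859/8192

-15859/8192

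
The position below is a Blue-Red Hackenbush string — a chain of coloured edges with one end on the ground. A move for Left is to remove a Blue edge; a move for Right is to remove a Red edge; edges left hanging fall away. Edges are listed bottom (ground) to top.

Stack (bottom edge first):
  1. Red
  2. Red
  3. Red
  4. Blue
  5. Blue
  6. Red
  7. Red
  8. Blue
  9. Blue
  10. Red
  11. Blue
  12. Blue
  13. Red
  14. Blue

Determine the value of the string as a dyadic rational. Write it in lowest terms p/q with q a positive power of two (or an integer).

-4901/2048

Recurse on prefixes of the 14-edge string Red Red Red Blue Blue Red Red Blue Blue Red Blue Blue Red Blue:
1 of 14 · R · max L −∞ · min R 0 gives -1
2 of 14 · RR · max L −∞ · min R -1 gives -2
3 of 14 · RRR · max L −∞ · min R -2 gives -3
4 of 14 · RRRB · max L -3 · min R -2 gives -5/2
5 of 14 · RRRBB · max L -5/2 · min R -2 gives -9/4
6 of 14 · RRRBBR · max L -5/2 · min R -9/4 gives -19/8
7 of 14 · RRRBBRR · max L -5/2 · min R -19/8 gives -39/16
8 of 14 · RRRBBRRB · max L -39/16 · min R -19/8 gives -77/32
9 of 14 · RRRBBRRBB · max L -77/32 · min R -19/8 gives -153/64
10 of 14 · RRRBBRRBBR · max L -77/32 · min R -153/64 gives -307/128
11 of 14 · RRRBBRRBBRB · max L -307/128 · min R -153/64 gives -613/256
12 of 14 · RRRBBRRBBRBB · max L -613/256 · min R -153/64 gives -1225/512
13 of 14 · RRRBBRRBBRBBR · max L -613/256 · min R -1225/512 gives -2451/1024
14 of 14 · RRRBBRRBBRBBRB · max L -2451/1024 · min R -1225/512 gives -4901/2048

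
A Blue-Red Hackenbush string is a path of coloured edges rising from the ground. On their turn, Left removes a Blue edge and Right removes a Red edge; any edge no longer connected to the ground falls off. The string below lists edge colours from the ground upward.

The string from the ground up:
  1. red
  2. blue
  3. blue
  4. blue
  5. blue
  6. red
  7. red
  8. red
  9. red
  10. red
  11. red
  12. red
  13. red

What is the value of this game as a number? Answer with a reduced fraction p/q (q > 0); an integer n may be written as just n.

-511/4096

Build value(s[:k]) for k = 1..13, string s = red blue blue blue blue red red red red red red red red.
value(r) = {  | 0 } gives -1
value(rb) = { -1 | 0 } gives -1/2
value(rbb) = { -1,-1/2 | 0 } gives -1/4
value(rbbb) = { -1,-1/2,-1/4 | 0 } gives -1/8
value(rbbbb) = { -1,-1/2,-1/4,-1/8 | 0 } gives -1/16
value(rbbbbr) = { -1,-1/2,-1/4,-1/8 | -1/16,0 } gives -3/32
value(rbbbbrr) = { -1,-1/2,-1/4,-1/8 | -3/32,-1/16,0 } gives -7/64
value(rbbbbrrr) = { -1,-1/2,-1/4,-1/8 | -7/64,-3/32,-1/16,0 } gives -15/128
value(rbbbbrrrr) = { -1,-1/2,-1/4,-1/8 | -15/128,-7/64,-3/32,-1/16,0 } gives -31/256
value(rbbbbrrrrr) = { -1,-1/2,-1/4,-1/8 | -31/256,-15/128,-7/64,-3/32,-1/16,0 } gives -63/512
value(rbbbbrrrrrr) = { -1,-1/2,-1/4,-1/8 | -63/512,-31/256,-15/128,-7/64,-3/32,-1/16,0 } gives -127/1024
value(rbbbbrrrrrrr) = { -1,-1/2,-1/4,-1/8 | -127/1024,-63/512,-31/256,-15/128,-7/64,-3/32,-1/16,0 } gives -255/2048
value(rbbbbrrrrrrrr) = { -1,-1/2,-1/4,-1/8 | -255/2048,-127/1024,-63/512,-31/256,-15/128,-7/64,-3/32,-1/16,0 } gives -511/4096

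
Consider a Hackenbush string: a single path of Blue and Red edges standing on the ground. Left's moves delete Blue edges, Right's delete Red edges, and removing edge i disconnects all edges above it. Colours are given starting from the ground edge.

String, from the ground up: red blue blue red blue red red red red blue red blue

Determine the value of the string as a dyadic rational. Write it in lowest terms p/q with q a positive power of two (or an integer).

r: Left { (no moves) }, Right { 0 } gives simplest -1
rb: Left { -1 }, Right { 0 } gives simplest -1/2
rbb: Left { -1,-1/2 }, Right { 0 } gives simplest -1/4
rbbr: Left { -1,-1/2 }, Right { -1/4,0 } gives simplest -3/8
rbbrb: Left { -1,-1/2,-3/8 }, Right { -1/4,0 } gives simplest -5/16
rbbrbr: Left { -1,-1/2,-3/8 }, Right { -5/16,-1/4,0 } gives simplest -11/32
rbbrbrr: Left { -1,-1/2,-3/8 }, Right { -11/32,-5/16,-1/4,0 } gives simplest -23/64
rbbrbrrr: Left { -1,-1/2,-3/8 }, Right { -23/64,-11/32,-5/16,-1/4,0 } gives simplest -47/128
rbbrbrrrr: Left { -1,-1/2,-3/8 }, Right { -47/128,-23/64,-11/32,-5/16,-1/4,0 } gives simplest -95/256
rbbrbrrrrb: Left { -1,-1/2,-3/8,-95/256 }, Right { -47/128,-23/64,-11/32,-5/16,-1/4,0 } gives simplest -189/512
rbbrbrrrrbr: Left { -1,-1/2,-3/8,-95/256 }, Right { -189/512,-47/128,-23/64,-11/32,-5/16,-1/4,0 } gives simplest -379/1024
rbbrbrrrrbrb: Left { -1,-1/2,-3/8,-95/256,-379/1024 }, Right { -189/512,-47/128,-23/64,-11/32,-5/16,-1/4,0 } gives simplest -757/2048

-757/2048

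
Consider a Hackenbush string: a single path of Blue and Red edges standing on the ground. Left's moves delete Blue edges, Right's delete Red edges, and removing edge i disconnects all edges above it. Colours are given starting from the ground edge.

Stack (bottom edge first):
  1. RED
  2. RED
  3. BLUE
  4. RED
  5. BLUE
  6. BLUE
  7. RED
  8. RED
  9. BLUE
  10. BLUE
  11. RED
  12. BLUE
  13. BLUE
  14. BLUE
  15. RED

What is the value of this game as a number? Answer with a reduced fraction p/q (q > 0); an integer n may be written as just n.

-13091/8192

Prefix values for RED RED BLUE RED BLUE BLUE RED RED BLUE BLUE RED BLUE BLUE BLUE RED via {L|R} + simplicity:
val_1 [R]  L=[]  R=[0]  — -1
val_2 [RR]  L=[]  R=[-1, 0]  — -2
val_3 [RRB]  L=[-2]  R=[-1, 0]  — -3/2
val_4 [RRBR]  L=[-2]  R=[-3/2, -1, 0]  — -7/4
val_5 [RRBRB]  L=[-2, -7/4]  R=[-3/2, -1, 0]  — -13/8
val_6 [RRBRBB]  L=[-2, -7/4, -13/8]  R=[-3/2, -1, 0]  — -25/16
val_7 [RRBRBBR]  L=[-2, -7/4, -13/8]  R=[-25/16, -3/2, -1, 0]  — -51/32
val_8 [RRBRBBRR]  L=[-2, -7/4, -13/8]  R=[-51/32, -25/16, -3/2, -1, 0]  — -103/64
val_9 [RRBRBBRRB]  L=[-2, -7/4, -13/8, -103/64]  R=[-51/32, -25/16, -3/2, -1, 0]  — -205/128
val_10 [RRBRBBRRBB]  L=[-2, -7/4, -13/8, -103/64, -205/128]  R=[-51/32, -25/16, -3/2, -1, 0]  — -409/256
val_11 [RRBRBBRRBBR]  L=[-2, -7/4, -13/8, -103/64, -205/128]  R=[-409/256, -51/32, -25/16, -3/2, -1, 0]  — -819/512
val_12 [RRBRBBRRBBRB]  L=[-2, -7/4, -13/8, -103/64, -205/128, -819/512]  R=[-409/256, -51/32, -25/16, -3/2, -1, 0]  — -1637/1024
val_13 [RRBRBBRRBBRBB]  L=[-2, -7/4, -13/8, -103/64, -205/128, -819/512, -1637/1024]  R=[-409/256, -51/32, -25/16, -3/2, -1, 0]  — -3273/2048
val_14 [RRBRBBRRBBRBBB]  L=[-2, -7/4, -13/8, -103/64, -205/128, -819/512, -1637/1024, -3273/2048]  R=[-409/256, -51/32, -25/16, -3/2, -1, 0]  — -6545/4096
val_15 [RRBRBBRRBBRBBBR]  L=[-2, -7/4, -13/8, -103/64, -205/128, -819/512, -1637/1024, -3273/2048]  R=[-6545/4096, -409/256, -51/32, -25/16, -3/2, -1, 0]  — -13091/8192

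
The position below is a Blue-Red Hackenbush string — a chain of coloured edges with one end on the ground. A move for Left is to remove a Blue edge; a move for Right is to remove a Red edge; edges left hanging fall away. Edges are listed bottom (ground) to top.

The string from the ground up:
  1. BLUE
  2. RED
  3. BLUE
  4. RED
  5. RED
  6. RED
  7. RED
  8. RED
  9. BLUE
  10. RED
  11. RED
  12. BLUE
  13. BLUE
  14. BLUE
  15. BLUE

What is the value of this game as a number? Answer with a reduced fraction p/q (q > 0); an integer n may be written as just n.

step 1: add BLUE to get B; options L={ 0 } R={ ∅ } → 1
step 2: add RED to get BR; options L={ 0 } R={ 1 } → 1/2
step 3: add BLUE to get BRB; options L={ 0 1/2 } R={ 1 } → 3/4
step 4: add RED to get BRBR; options L={ 0 1/2 } R={ 3/4 1 } → 5/8
step 5: add RED to get BRBRR; options L={ 0 1/2 } R={ 5/8 3/4 1 } → 9/16
step 6: add RED to get BRBRRR; options L={ 0 1/2 } R={ 9/16 5/8 3/4 1 } → 17/32
step 7: add RED to get BRBRRRR; options L={ 0 1/2 } R={ 17/32 9/16 5/8 3/4 1 } → 33/64
step 8: add RED to get BRBRRRRR; options L={ 0 1/2 } R={ 33/64 17/32 9/16 5/8 3/4 1 } → 65/128
step 9: add BLUE to get BRBRRRRRB; options L={ 0 1/2 65/128 } R={ 33/64 17/32 9/16 5/8 3/4 1 } → 131/256
step 10: add RED to get BRBRRRRRBR; options L={ 0 1/2 65/128 } R={ 131/256 33/64 17/32 9/16 5/8 3/4 1 } → 261/512
step 11: add RED to get BRBRRRRRBRR; options L={ 0 1/2 65/128 } R={ 261/512 131/256 33/64 17/32 9/16 5/8 3/4 1 } → 521/1024
step 12: add BLUE to get BRBRRRRRBRRB; options L={ 0 1/2 65/128 521/1024 } R={ 261/512 131/256 33/64 17/32 9/16 5/8 3/4 1 } → 1043/2048
step 13: add BLUE to get BRBRRRRRBRRBB; options L={ 0 1/2 65/128 521/1024 1043/2048 } R={ 261/512 131/256 33/64 17/32 9/16 5/8 3/4 1 } → 2087/4096
step 14: add BLUE to get BRBRRRRRBRRBBB; options L={ 0 1/2 65/128 521/1024 1043/2048 2087/4096 } R={ 261/512 131/256 33/64 17/32 9/16 5/8 3/4 1 } → 4175/8192
step 15: add BLUE to get BRBRRRRRBRRBBBB; options L={ 0 1/2 65/128 521/1024 1043/2048 2087/4096 4175/8192 } R={ 261/512 131/256 33/64 17/32 9/16 5/8 3/4 1 } → 8351/16384

8351/16384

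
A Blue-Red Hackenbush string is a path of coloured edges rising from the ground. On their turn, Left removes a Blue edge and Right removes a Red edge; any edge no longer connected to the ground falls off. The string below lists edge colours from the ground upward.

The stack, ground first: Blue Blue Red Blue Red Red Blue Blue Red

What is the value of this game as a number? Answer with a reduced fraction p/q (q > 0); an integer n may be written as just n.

205/128

Prefix values for Blue Blue Red Blue Red Red Blue Blue Red via {L|R} + simplicity:
1 of 9 · B · max L 0 · min R +∞ => 1
2 of 9 · BB · max L 1 · min R +∞ => 2
3 of 9 · BBR · max L 1 · min R 2 => 3/2
4 of 9 · BBRB · max L 3/2 · min R 2 => 7/4
5 of 9 · BBRBR · max L 3/2 · min R 7/4 => 13/8
6 of 9 · BBRBRR · max L 3/2 · min R 13/8 => 25/16
7 of 9 · BBRBRRB · max L 25/16 · min R 13/8 => 51/32
8 of 9 · BBRBRRBB · max L 51/32 · min R 13/8 => 103/64
9 of 9 · BBRBRRBBR · max L 51/32 · min R 103/64 => 205/128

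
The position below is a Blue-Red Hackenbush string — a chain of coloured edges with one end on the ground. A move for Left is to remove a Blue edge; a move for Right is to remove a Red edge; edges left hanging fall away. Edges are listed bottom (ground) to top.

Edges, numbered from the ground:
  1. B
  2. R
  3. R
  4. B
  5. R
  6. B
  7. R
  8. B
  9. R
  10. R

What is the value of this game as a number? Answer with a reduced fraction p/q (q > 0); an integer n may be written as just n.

169/512

Build g(s[:k]) for k = 1..10, string s = B R R B R B R B R R.
B: Left { 0 }, Right { (no moves) } — simplest 1
BR: Left { 0 }, Right { 1 } — simplest 1/2
BRR: Left { 0 }, Right { 1/2; 1 } — simplest 1/4
BRRB: Left { 0; 1/4 }, Right { 1/2; 1 } — simplest 3/8
BRRBR: Left { 0; 1/4 }, Right { 3/8; 1/2; 1 } — simplest 5/16
BRRBRB: Left { 0; 1/4; 5/16 }, Right { 3/8; 1/2; 1 } — simplest 11/32
BRRBRBR: Left { 0; 1/4; 5/16 }, Right { 11/32; 3/8; 1/2; 1 } — simplest 21/64
BRRBRBRB: Left { 0; 1/4; 5/16; 21/64 }, Right { 11/32; 3/8; 1/2; 1 } — simplest 43/128
BRRBRBRBR: Left { 0; 1/4; 5/16; 21/64 }, Right { 43/128; 11/32; 3/8; 1/2; 1 } — simplest 85/256
BRRBRBRBRR: Left { 0; 1/4; 5/16; 21/64 }, Right { 85/256; 43/128; 11/32; 3/8; 1/2; 1 } — simplest 169/512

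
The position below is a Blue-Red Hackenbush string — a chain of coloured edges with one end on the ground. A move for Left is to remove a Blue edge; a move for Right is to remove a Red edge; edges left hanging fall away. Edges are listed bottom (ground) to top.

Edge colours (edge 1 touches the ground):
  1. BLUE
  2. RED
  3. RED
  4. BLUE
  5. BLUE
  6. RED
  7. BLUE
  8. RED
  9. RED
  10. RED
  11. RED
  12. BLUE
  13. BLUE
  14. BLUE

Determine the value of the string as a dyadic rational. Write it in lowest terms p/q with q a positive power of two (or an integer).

3343/8192

Build g(s[:k]) for k = 1..14, string s = BLUE RED RED BLUE BLUE RED BLUE RED RED RED RED BLUE BLUE BLUE.
step 1: add BLUE to get B; options L={ 0 } R={ none } so 1
step 2: add RED to get BR; options L={ 0 } R={ 1 } so 1/2
step 3: add RED to get BRR; options L={ 0 } R={ 1/2 1 } so 1/4
step 4: add BLUE to get BRRB; options L={ 0 1/4 } R={ 1/2 1 } so 3/8
step 5: add BLUE to get BRRBB; options L={ 0 1/4 3/8 } R={ 1/2 1 } so 7/16
step 6: add RED to get BRRBBR; options L={ 0 1/4 3/8 } R={ 7/16 1/2 1 } so 13/32
step 7: add BLUE to get BRRBBRB; options L={ 0 1/4 3/8 13/32 } R={ 7/16 1/2 1 } so 27/64
step 8: add RED to get BRRBBRBR; options L={ 0 1/4 3/8 13/32 } R={ 27/64 7/16 1/2 1 } so 53/128
step 9: add RED to get BRRBBRBRR; options L={ 0 1/4 3/8 13/32 } R={ 53/128 27/64 7/16 1/2 1 } so 105/256
step 10: add RED to get BRRBBRBRRR; options L={ 0 1/4 3/8 13/32 } R={ 105/256 53/128 27/64 7/16 1/2 1 } so 209/512
step 11: add RED to get BRRBBRBRRRR; options L={ 0 1/4 3/8 13/32 } R={ 209/512 105/256 53/128 27/64 7/16 1/2 1 } so 417/1024
step 12: add BLUE to get BRRBBRBRRRRB; options L={ 0 1/4 3/8 13/32 417/1024 } R={ 209/512 105/256 53/128 27/64 7/16 1/2 1 } so 835/2048
step 13: add BLUE to get BRRBBRBRRRRBB; options L={ 0 1/4 3/8 13/32 417/1024 835/2048 } R={ 209/512 105/256 53/128 27/64 7/16 1/2 1 } so 1671/4096
step 14: add BLUE to get BRRBBRBRRRRBBB; options L={ 0 1/4 3/8 13/32 417/1024 835/2048 1671/4096 } R={ 209/512 105/256 53/128 27/64 7/16 1/2 1 } so 3343/8192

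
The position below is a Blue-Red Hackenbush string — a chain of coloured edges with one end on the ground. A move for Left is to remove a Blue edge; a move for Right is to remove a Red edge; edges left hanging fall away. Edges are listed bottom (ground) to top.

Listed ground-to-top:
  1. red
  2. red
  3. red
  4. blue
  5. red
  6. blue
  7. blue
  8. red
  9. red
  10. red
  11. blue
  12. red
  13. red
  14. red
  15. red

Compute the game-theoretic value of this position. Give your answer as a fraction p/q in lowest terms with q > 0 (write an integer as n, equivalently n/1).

-10719/4096

edge 1 of 15 (red): { · | 0 } => -1
edge 2 of 15 (red): { · | -1,0 } => -2
edge 3 of 15 (red): { · | -2,-1,0 } => -3
edge 4 of 15 (blue): { -3 | -2,-1,0 } => -5/2
edge 5 of 15 (red): { -3 | -5/2,-2,-1,0 } => -11/4
edge 6 of 15 (blue): { -3,-11/4 | -5/2,-2,-1,0 } => -21/8
edge 7 of 15 (blue): { -3,-11/4,-21/8 | -5/2,-2,-1,0 } => -41/16
edge 8 of 15 (red): { -3,-11/4,-21/8 | -41/16,-5/2,-2,-1,0 } => -83/32
edge 9 of 15 (red): { -3,-11/4,-21/8 | -83/32,-41/16,-5/2,-2,-1,0 } => -167/64
edge 10 of 15 (red): { -3,-11/4,-21/8 | -167/64,-83/32,-41/16,-5/2,-2,-1,0 } => -335/128
edge 11 of 15 (blue): { -3,-11/4,-21/8,-335/128 | -167/64,-83/32,-41/16,-5/2,-2,-1,0 } => -669/256
edge 12 of 15 (red): { -3,-11/4,-21/8,-335/128 | -669/256,-167/64,-83/32,-41/16,-5/2,-2,-1,0 } => -1339/512
edge 13 of 15 (red): { -3,-11/4,-21/8,-335/128 | -1339/512,-669/256,-167/64,-83/32,-41/16,-5/2,-2,-1,0 } => -2679/1024
edge 14 of 15 (red): { -3,-11/4,-21/8,-335/128 | -2679/1024,-1339/512,-669/256,-167/64,-83/32,-41/16,-5/2,-2,-1,0 } => -5359/2048
edge 15 of 15 (red): { -3,-11/4,-21/8,-335/128 | -5359/2048,-2679/1024,-1339/512,-669/256,-167/64,-83/32,-41/16,-5/2,-2,-1,0 } => -10719/4096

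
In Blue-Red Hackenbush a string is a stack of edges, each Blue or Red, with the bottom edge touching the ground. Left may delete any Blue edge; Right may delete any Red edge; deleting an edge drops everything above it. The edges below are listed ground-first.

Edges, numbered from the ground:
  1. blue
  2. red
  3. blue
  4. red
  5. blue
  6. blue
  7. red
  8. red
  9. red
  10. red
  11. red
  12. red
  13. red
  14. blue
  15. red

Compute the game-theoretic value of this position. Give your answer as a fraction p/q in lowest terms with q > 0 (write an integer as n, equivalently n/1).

Prefix values for blue red blue red blue blue red red red red red red red blue red via {L|R} + simplicity:
value_1 [b]  L=[0]  R=[—]  → 1
value_2 [br]  L=[0]  R=[1]  → 1/2
value_3 [brb]  L=[0; 1/2]  R=[1]  → 3/4
value_4 [brbr]  L=[0; 1/2]  R=[3/4; 1]  → 5/8
value_5 [brbrb]  L=[0; 1/2; 5/8]  R=[3/4; 1]  → 11/16
value_6 [brbrbb]  L=[0; 1/2; 5/8; 11/16]  R=[3/4; 1]  → 23/32
value_7 [brbrbbr]  L=[0; 1/2; 5/8; 11/16]  R=[23/32; 3/4; 1]  → 45/64
value_8 [brbrbbrr]  L=[0; 1/2; 5/8; 11/16]  R=[45/64; 23/32; 3/4; 1]  → 89/128
value_9 [brbrbbrrr]  L=[0; 1/2; 5/8; 11/16]  R=[89/128; 45/64; 23/32; 3/4; 1]  → 177/256
value_10 [brbrbbrrrr]  L=[0; 1/2; 5/8; 11/16]  R=[177/256; 89/128; 45/64; 23/32; 3/4; 1]  → 353/512
value_11 [brbrbbrrrrr]  L=[0; 1/2; 5/8; 11/16]  R=[353/512; 177/256; 89/128; 45/64; 23/32; 3/4; 1]  → 705/1024
value_12 [brbrbbrrrrrr]  L=[0; 1/2; 5/8; 11/16]  R=[705/1024; 353/512; 177/256; 89/128; 45/64; 23/32; 3/4; 1]  → 1409/2048
value_13 [brbrbbrrrrrrr]  L=[0; 1/2; 5/8; 11/16]  R=[1409/2048; 705/1024; 353/512; 177/256; 89/128; 45/64; 23/32; 3/4; 1]  → 2817/4096
value_14 [brbrbbrrrrrrrb]  L=[0; 1/2; 5/8; 11/16; 2817/4096]  R=[1409/2048; 705/1024; 353/512; 177/256; 89/128; 45/64; 23/32; 3/4; 1]  → 5635/8192
value_15 [brbrbbrrrrrrrbr]  L=[0; 1/2; 5/8; 11/16; 2817/4096]  R=[5635/8192; 1409/2048; 705/1024; 353/512; 177/256; 89/128; 45/64; 23/32; 3/4; 1]  → 11269/16384

11269/16384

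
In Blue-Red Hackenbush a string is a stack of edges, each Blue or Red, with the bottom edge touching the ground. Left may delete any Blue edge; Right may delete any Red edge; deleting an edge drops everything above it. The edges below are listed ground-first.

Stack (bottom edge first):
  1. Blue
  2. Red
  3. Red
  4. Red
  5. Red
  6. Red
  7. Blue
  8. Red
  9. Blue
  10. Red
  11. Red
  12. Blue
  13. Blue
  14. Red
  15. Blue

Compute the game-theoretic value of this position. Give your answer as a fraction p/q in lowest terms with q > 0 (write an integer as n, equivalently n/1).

667/16384

G_1 [B]  L=[0]  R=[]  => 1
G_2 [BR]  L=[0]  R=[1]  => 1/2
G_3 [BRR]  L=[0]  R=[1/2,1]  => 1/4
G_4 [BRRR]  L=[0]  R=[1/4,1/2,1]  => 1/8
G_5 [BRRRR]  L=[0]  R=[1/8,1/4,1/2,1]  => 1/16
G_6 [BRRRRR]  L=[0]  R=[1/16,1/8,1/4,1/2,1]  => 1/32
G_7 [BRRRRRB]  L=[0,1/32]  R=[1/16,1/8,1/4,1/2,1]  => 3/64
G_8 [BRRRRRBR]  L=[0,1/32]  R=[3/64,1/16,1/8,1/4,1/2,1]  => 5/128
G_9 [BRRRRRBRB]  L=[0,1/32,5/128]  R=[3/64,1/16,1/8,1/4,1/2,1]  => 11/256
G_10 [BRRRRRBRBR]  L=[0,1/32,5/128]  R=[11/256,3/64,1/16,1/8,1/4,1/2,1]  => 21/512
G_11 [BRRRRRBRBRR]  L=[0,1/32,5/128]  R=[21/512,11/256,3/64,1/16,1/8,1/4,1/2,1]  => 41/1024
G_12 [BRRRRRBRBRRB]  L=[0,1/32,5/128,41/1024]  R=[21/512,11/256,3/64,1/16,1/8,1/4,1/2,1]  => 83/2048
G_13 [BRRRRRBRBRRBB]  L=[0,1/32,5/128,41/1024,83/2048]  R=[21/512,11/256,3/64,1/16,1/8,1/4,1/2,1]  => 167/4096
G_14 [BRRRRRBRBRRBBR]  L=[0,1/32,5/128,41/1024,83/2048]  R=[167/4096,21/512,11/256,3/64,1/16,1/8,1/4,1/2,1]  => 333/8192
G_15 [BRRRRRBRBRRBBRB]  L=[0,1/32,5/128,41/1024,83/2048,333/8192]  R=[167/4096,21/512,11/256,3/64,1/16,1/8,1/4,1/2,1]  => 667/16384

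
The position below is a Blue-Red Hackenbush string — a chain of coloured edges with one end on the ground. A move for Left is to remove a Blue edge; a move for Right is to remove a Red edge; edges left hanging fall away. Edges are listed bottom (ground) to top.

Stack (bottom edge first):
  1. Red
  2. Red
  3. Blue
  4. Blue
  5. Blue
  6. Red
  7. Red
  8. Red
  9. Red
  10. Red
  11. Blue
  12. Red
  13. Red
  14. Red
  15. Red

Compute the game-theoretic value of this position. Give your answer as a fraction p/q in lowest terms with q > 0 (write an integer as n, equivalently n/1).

Recurse on prefixes of the 15-edge string Red Red Blue Blue Blue Red Red Red Red Red Blue Red Red Red Red:
edge 1 of 15 (Red): { none | 0 } so -1
edge 2 of 15 (Red): { none | -1 0 } so -2
edge 3 of 15 (Blue): { -2 | -1 0 } so -3/2
edge 4 of 15 (Blue): { -2 -3/2 | -1 0 } so -5/4
edge 5 of 15 (Blue): { -2 -3/2 -5/4 | -1 0 } so -9/8
edge 6 of 15 (Red): { -2 -3/2 -5/4 | -9/8 -1 0 } so -19/16
edge 7 of 15 (Red): { -2 -3/2 -5/4 | -19/16 -9/8 -1 0 } so -39/32
edge 8 of 15 (Red): { -2 -3/2 -5/4 | -39/32 -19/16 -9/8 -1 0 } so -79/64
edge 9 of 15 (Red): { -2 -3/2 -5/4 | -79/64 -39/32 -19/16 -9/8 -1 0 } so -159/128
edge 10 of 15 (Red): { -2 -3/2 -5/4 | -159/128 -79/64 -39/32 -19/16 -9/8 -1 0 } so -319/256
edge 11 of 15 (Blue): { -2 -3/2 -5/4 -319/256 | -159/128 -79/64 -39/32 -19/16 -9/8 -1 0 } so -637/512
edge 12 of 15 (Red): { -2 -3/2 -5/4 -319/256 | -637/512 -159/128 -79/64 -39/32 -19/16 -9/8 -1 0 } so -1275/1024
edge 13 of 15 (Red): { -2 -3/2 -5/4 -319/256 | -1275/1024 -637/512 -159/128 -79/64 -39/32 -19/16 -9/8 -1 0 } so -2551/2048
edge 14 of 15 (Red): { -2 -3/2 -5/4 -319/256 | -2551/2048 -1275/1024 -637/512 -159/128 -79/64 -39/32 -19/16 -9/8 -1 0 } so -5103/4096
edge 15 of 15 (Red): { -2 -3/2 -5/4 -319/256 | -5103/4096 -2551/2048 -1275/1024 -637/512 -159/128 -79/64 -39/32 -19/16 -9/8 -1 0 } so -10207/8192

-10207/8192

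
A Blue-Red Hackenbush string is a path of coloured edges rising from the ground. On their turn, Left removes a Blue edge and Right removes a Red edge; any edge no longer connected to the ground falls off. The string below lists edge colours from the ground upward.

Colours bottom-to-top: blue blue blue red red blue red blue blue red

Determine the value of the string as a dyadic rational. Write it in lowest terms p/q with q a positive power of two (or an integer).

301/128

Recurse on prefixes of the 10-edge string blue blue blue red red blue red blue blue red:
b: Left { 0 }, Right { ∅ } gives simplest 1
bb: Left { 0, 1 }, Right { ∅ } gives simplest 2
bbb: Left { 0, 1, 2 }, Right { ∅ } gives simplest 3
bbbr: Left { 0, 1, 2 }, Right { 3 } gives simplest 5/2
bbbrr: Left { 0, 1, 2 }, Right { 5/2, 3 } gives simplest 9/4
bbbrrb: Left { 0, 1, 2, 9/4 }, Right { 5/2, 3 } gives simplest 19/8
bbbrrbr: Left { 0, 1, 2, 9/4 }, Right { 19/8, 5/2, 3 } gives simplest 37/16
bbbrrbrb: Left { 0, 1, 2, 9/4, 37/16 }, Right { 19/8, 5/2, 3 } gives simplest 75/32
bbbrrbrbb: Left { 0, 1, 2, 9/4, 37/16, 75/32 }, Right { 19/8, 5/2, 3 } gives simplest 151/64
bbbrrbrbbr: Left { 0, 1, 2, 9/4, 37/16, 75/32 }, Right { 151/64, 19/8, 5/2, 3 } gives simplest 301/128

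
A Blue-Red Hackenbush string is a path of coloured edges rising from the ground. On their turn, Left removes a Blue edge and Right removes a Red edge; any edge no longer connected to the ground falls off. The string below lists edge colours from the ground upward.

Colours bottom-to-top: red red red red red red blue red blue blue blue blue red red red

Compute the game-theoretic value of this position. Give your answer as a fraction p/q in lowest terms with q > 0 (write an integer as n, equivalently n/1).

-2831/512

Prefix values for red red red red red red blue red blue blue blue blue red red red via {L|R} + simplicity:
value(r) = { — | 0 } — -1
value(rr) = { — | -1; 0 } — -2
value(rrr) = { — | -2; -1; 0 } — -3
value(rrrr) = { — | -3; -2; -1; 0 } — -4
value(rrrrr) = { — | -4; -3; -2; -1; 0 } — -5
value(rrrrrr) = { — | -5; -4; -3; -2; -1; 0 } — -6
value(rrrrrrb) = { -6 | -5; -4; -3; -2; -1; 0 } — -11/2
value(rrrrrrbr) = { -6 | -11/2; -5; -4; -3; -2; -1; 0 } — -23/4
value(rrrrrrbrb) = { -6; -23/4 | -11/2; -5; -4; -3; -2; -1; 0 } — -45/8
value(rrrrrrbrbb) = { -6; -23/4; -45/8 | -11/2; -5; -4; -3; -2; -1; 0 } — -89/16
value(rrrrrrbrbbb) = { -6; -23/4; -45/8; -89/16 | -11/2; -5; -4; -3; -2; -1; 0 } — -177/32
value(rrrrrrbrbbbb) = { -6; -23/4; -45/8; -89/16; -177/32 | -11/2; -5; -4; -3; -2; -1; 0 } — -353/64
value(rrrrrrbrbbbbr) = { -6; -23/4; -45/8; -89/16; -177/32 | -353/64; -11/2; -5; -4; -3; -2; -1; 0 } — -707/128
value(rrrrrrbrbbbbrr) = { -6; -23/4; -45/8; -89/16; -177/32 | -707/128; -353/64; -11/2; -5; -4; -3; -2; -1; 0 } — -1415/256
value(rrrrrrbrbbbbrrr) = { -6; -23/4; -45/8; -89/16; -177/32 | -1415/256; -707/128; -353/64; -11/2; -5; -4; -3; -2; -1; 0 } — -2831/512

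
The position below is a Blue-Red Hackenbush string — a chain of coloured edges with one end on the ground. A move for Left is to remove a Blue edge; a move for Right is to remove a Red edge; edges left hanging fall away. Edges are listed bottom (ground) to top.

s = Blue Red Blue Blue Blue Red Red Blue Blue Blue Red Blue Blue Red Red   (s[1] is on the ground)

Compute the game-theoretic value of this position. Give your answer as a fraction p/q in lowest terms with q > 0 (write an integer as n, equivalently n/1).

value_1 [B]  L=[0]  R=[—]  — 1
value_2 [BR]  L=[0]  R=[1]  — 1/2
value_3 [BRB]  L=[0, 1/2]  R=[1]  — 3/4
value_4 [BRBB]  L=[0, 1/2, 3/4]  R=[1]  — 7/8
value_5 [BRBBB]  L=[0, 1/2, 3/4, 7/8]  R=[1]  — 15/16
value_6 [BRBBBR]  L=[0, 1/2, 3/4, 7/8]  R=[15/16, 1]  — 29/32
value_7 [BRBBBRR]  L=[0, 1/2, 3/4, 7/8]  R=[29/32, 15/16, 1]  — 57/64
value_8 [BRBBBRRB]  L=[0, 1/2, 3/4, 7/8, 57/64]  R=[29/32, 15/16, 1]  — 115/128
value_9 [BRBBBRRBB]  L=[0, 1/2, 3/4, 7/8, 57/64, 115/128]  R=[29/32, 15/16, 1]  — 231/256
value_10 [BRBBBRRBBB]  L=[0, 1/2, 3/4, 7/8, 57/64, 115/128, 231/256]  R=[29/32, 15/16, 1]  — 463/512
value_11 [BRBBBRRBBBR]  L=[0, 1/2, 3/4, 7/8, 57/64, 115/128, 231/256]  R=[463/512, 29/32, 15/16, 1]  — 925/1024
value_12 [BRBBBRRBBBRB]  L=[0, 1/2, 3/4, 7/8, 57/64, 115/128, 231/256, 925/1024]  R=[463/512, 29/32, 15/16, 1]  — 1851/2048
value_13 [BRBBBRRBBBRBB]  L=[0, 1/2, 3/4, 7/8, 57/64, 115/128, 231/256, 925/1024, 1851/2048]  R=[463/512, 29/32, 15/16, 1]  — 3703/4096
value_14 [BRBBBRRBBBRBBR]  L=[0, 1/2, 3/4, 7/8, 57/64, 115/128, 231/256, 925/1024, 1851/2048]  R=[3703/4096, 463/512, 29/32, 15/16, 1]  — 7405/8192
value_15 [BRBBBRRBBBRBBRR]  L=[0, 1/2, 3/4, 7/8, 57/64, 115/128, 231/256, 925/1024, 1851/2048]  R=[7405/8192, 3703/4096, 463/512, 29/32, 15/16, 1]  — 14809/16384

14809/16384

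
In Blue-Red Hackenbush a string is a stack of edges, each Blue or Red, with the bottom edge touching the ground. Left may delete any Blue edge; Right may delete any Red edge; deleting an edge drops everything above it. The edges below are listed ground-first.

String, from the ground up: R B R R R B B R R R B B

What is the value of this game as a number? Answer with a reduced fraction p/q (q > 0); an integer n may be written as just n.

-1849/2048

Build value(s[:k]) for k = 1..12, string s = R B R R R B B R R R B B.
R: Left { none }, Right { 0 } so simplest -1
RB: Left { -1 }, Right { 0 } so simplest -1/2
RBR: Left { -1 }, Right { -1/2,0 } so simplest -3/4
RBRR: Left { -1 }, Right { -3/4,-1/2,0 } so simplest -7/8
RBRRR: Left { -1 }, Right { -7/8,-3/4,-1/2,0 } so simplest -15/16
RBRRRB: Left { -1,-15/16 }, Right { -7/8,-3/4,-1/2,0 } so simplest -29/32
RBRRRBB: Left { -1,-15/16,-29/32 }, Right { -7/8,-3/4,-1/2,0 } so simplest -57/64
RBRRRBBR: Left { -1,-15/16,-29/32 }, Right { -57/64,-7/8,-3/4,-1/2,0 } so simplest -115/128
RBRRRBBRR: Left { -1,-15/16,-29/32 }, Right { -115/128,-57/64,-7/8,-3/4,-1/2,0 } so simplest -231/256
RBRRRBBRRR: Left { -1,-15/16,-29/32 }, Right { -231/256,-115/128,-57/64,-7/8,-3/4,-1/2,0 } so simplest -463/512
RBRRRBBRRRB: Left { -1,-15/16,-29/32,-463/512 }, Right { -231/256,-115/128,-57/64,-7/8,-3/4,-1/2,0 } so simplest -925/1024
RBRRRBBRRRBB: Left { -1,-15/16,-29/32,-463/512,-925/1024 }, Right { -231/256,-115/128,-57/64,-7/8,-3/4,-1/2,0 } so simplest -1849/2048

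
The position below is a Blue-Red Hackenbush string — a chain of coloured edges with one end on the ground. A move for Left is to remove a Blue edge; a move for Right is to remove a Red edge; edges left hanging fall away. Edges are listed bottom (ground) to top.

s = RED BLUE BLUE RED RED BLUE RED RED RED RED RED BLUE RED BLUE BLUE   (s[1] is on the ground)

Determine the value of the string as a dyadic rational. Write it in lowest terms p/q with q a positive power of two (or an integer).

val(R) = { — | 0 } so -1
val(RB) = { -1 | 0 } so -1/2
val(RBB) = { -1,-1/2 | 0 } so -1/4
val(RBBR) = { -1,-1/2 | -1/4,0 } so -3/8
val(RBBRR) = { -1,-1/2 | -3/8,-1/4,0 } so -7/16
val(RBBRRB) = { -1,-1/2,-7/16 | -3/8,-1/4,0 } so -13/32
val(RBBRRBR) = { -1,-1/2,-7/16 | -13/32,-3/8,-1/4,0 } so -27/64
val(RBBRRBRR) = { -1,-1/2,-7/16 | -27/64,-13/32,-3/8,-1/4,0 } so -55/128
val(RBBRRBRRR) = { -1,-1/2,-7/16 | -55/128,-27/64,-13/32,-3/8,-1/4,0 } so -111/256
val(RBBRRBRRRR) = { -1,-1/2,-7/16 | -111/256,-55/128,-27/64,-13/32,-3/8,-1/4,0 } so -223/512
val(RBBRRBRRRRR) = { -1,-1/2,-7/16 | -223/512,-111/256,-55/128,-27/64,-13/32,-3/8,-1/4,0 } so -447/1024
val(RBBRRBRRRRRB) = { -1,-1/2,-7/16,-447/1024 | -223/512,-111/256,-55/128,-27/64,-13/32,-3/8,-1/4,0 } so -893/2048
val(RBBRRBRRRRRBR) = { -1,-1/2,-7/16,-447/1024 | -893/2048,-223/512,-111/256,-55/128,-27/64,-13/32,-3/8,-1/4,0 } so -1787/4096
val(RBBRRBRRRRRBRB) = { -1,-1/2,-7/16,-447/1024,-1787/4096 | -893/2048,-223/512,-111/256,-55/128,-27/64,-13/32,-3/8,-1/4,0 } so -3573/8192
val(RBBRRBRRRRRBRBB) = { -1,-1/2,-7/16,-447/1024,-1787/4096,-3573/8192 | -893/2048,-223/512,-111/256,-55/128,-27/64,-13/32,-3/8,-1/4,0 } so -7145/16384

-7145/16384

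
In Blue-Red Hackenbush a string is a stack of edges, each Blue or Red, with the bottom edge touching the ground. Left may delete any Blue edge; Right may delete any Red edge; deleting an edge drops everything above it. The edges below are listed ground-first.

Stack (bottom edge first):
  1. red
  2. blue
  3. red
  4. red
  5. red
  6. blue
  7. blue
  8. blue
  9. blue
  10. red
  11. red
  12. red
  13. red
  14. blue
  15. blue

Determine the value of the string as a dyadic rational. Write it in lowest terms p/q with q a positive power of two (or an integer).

step 1: add red to get r; options L={  } R={ 0 } => -1
step 2: add blue to get rb; options L={ -1 } R={ 0 } => -1/2
step 3: add red to get rbr; options L={ -1 } R={ -1/2 0 } => -3/4
step 4: add red to get rbrr; options L={ -1 } R={ -3/4 -1/2 0 } => -7/8
step 5: add red to get rbrrr; options L={ -1 } R={ -7/8 -3/4 -1/2 0 } => -15/16
step 6: add blue to get rbrrrb; options L={ -1 -15/16 } R={ -7/8 -3/4 -1/2 0 } => -29/32
step 7: add blue to get rbrrrbb; options L={ -1 -15/16 -29/32 } R={ -7/8 -3/4 -1/2 0 } => -57/64
step 8: add blue to get rbrrrbbb; options L={ -1 -15/16 -29/32 -57/64 } R={ -7/8 -3/4 -1/2 0 } => -113/128
step 9: add blue to get rbrrrbbbb; options L={ -1 -15/16 -29/32 -57/64 -113/128 } R={ -7/8 -3/4 -1/2 0 } => -225/256
step 10: add red to get rbrrrbbbbr; options L={ -1 -15/16 -29/32 -57/64 -113/128 } R={ -225/256 -7/8 -3/4 -1/2 0 } => -451/512
step 11: add red to get rbrrrbbbbrr; options L={ -1 -15/16 -29/32 -57/64 -113/128 } R={ -451/512 -225/256 -7/8 -3/4 -1/2 0 } => -903/1024
step 12: add red to get rbrrrbbbbrrr; options L={ -1 -15/16 -29/32 -57/64 -113/128 } R={ -903/1024 -451/512 -225/256 -7/8 -3/4 -1/2 0 } => -1807/2048
step 13: add red to get rbrrrbbbbrrrr; options L={ -1 -15/16 -29/32 -57/64 -113/128 } R={ -1807/2048 -903/1024 -451/512 -225/256 -7/8 -3/4 -1/2 0 } => -3615/4096
step 14: add blue to get rbrrrbbbbrrrrb; options L={ -1 -15/16 -29/32 -57/64 -113/128 -3615/4096 } R={ -1807/2048 -903/1024 -451/512 -225/256 -7/8 -3/4 -1/2 0 } => -7229/8192
step 15: add blue to get rbrrrbbbbrrrrbb; options L={ -1 -15/16 -29/32 -57/64 -113/128 -3615/4096 -7229/8192 } R={ -1807/2048 -903/1024 -451/512 -225/256 -7/8 -3/4 -1/2 0 } => -14457/16384

-14457/16384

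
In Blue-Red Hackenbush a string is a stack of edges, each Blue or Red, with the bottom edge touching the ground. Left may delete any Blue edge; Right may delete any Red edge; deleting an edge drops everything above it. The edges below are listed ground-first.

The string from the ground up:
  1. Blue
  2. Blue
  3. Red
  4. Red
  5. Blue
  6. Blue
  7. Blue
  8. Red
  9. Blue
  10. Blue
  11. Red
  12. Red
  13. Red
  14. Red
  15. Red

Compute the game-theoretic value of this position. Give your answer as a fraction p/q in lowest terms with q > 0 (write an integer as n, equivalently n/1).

edge 1 of 15 (Blue): { 0 | (no moves) } so 1
edge 2 of 15 (Blue): { 0,1 | (no moves) } so 2
edge 3 of 15 (Red): { 0,1 | 2 } so 3/2
edge 4 of 15 (Red): { 0,1 | 3/2,2 } so 5/4
edge 5 of 15 (Blue): { 0,1,5/4 | 3/2,2 } so 11/8
edge 6 of 15 (Blue): { 0,1,5/4,11/8 | 3/2,2 } so 23/16
edge 7 of 15 (Blue): { 0,1,5/4,11/8,23/16 | 3/2,2 } so 47/32
edge 8 of 15 (Red): { 0,1,5/4,11/8,23/16 | 47/32,3/2,2 } so 93/64
edge 9 of 15 (Blue): { 0,1,5/4,11/8,23/16,93/64 | 47/32,3/2,2 } so 187/128
edge 10 of 15 (Blue): { 0,1,5/4,11/8,23/16,93/64,187/128 | 47/32,3/2,2 } so 375/256
edge 11 of 15 (Red): { 0,1,5/4,11/8,23/16,93/64,187/128 | 375/256,47/32,3/2,2 } so 749/512
edge 12 of 15 (Red): { 0,1,5/4,11/8,23/16,93/64,187/128 | 749/512,375/256,47/32,3/2,2 } so 1497/1024
edge 13 of 15 (Red): { 0,1,5/4,11/8,23/16,93/64,187/128 | 1497/1024,749/512,375/256,47/32,3/2,2 } so 2993/2048
edge 14 of 15 (Red): { 0,1,5/4,11/8,23/16,93/64,187/128 | 2993/2048,1497/1024,749/512,375/256,47/32,3/2,2 } so 5985/4096
edge 15 of 15 (Red): { 0,1,5/4,11/8,23/16,93/64,187/128 | 5985/4096,2993/2048,1497/1024,749/512,375/256,47/32,3/2,2 } so 11969/8192

11969/8192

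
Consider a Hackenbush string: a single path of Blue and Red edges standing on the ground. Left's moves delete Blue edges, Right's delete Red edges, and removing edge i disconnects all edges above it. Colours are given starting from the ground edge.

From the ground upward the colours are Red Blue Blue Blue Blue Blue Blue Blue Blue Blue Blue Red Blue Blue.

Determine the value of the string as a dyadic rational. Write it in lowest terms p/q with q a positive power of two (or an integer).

value_1 [R]  L=[none]  R=[0]  — -1
value_2 [RB]  L=[-1]  R=[0]  — -1/2
value_3 [RBB]  L=[-1; -1/2]  R=[0]  — -1/4
value_4 [RBBB]  L=[-1; -1/2; -1/4]  R=[0]  — -1/8
value_5 [RBBBB]  L=[-1; -1/2; -1/4; -1/8]  R=[0]  — -1/16
value_6 [RBBBBB]  L=[-1; -1/2; -1/4; -1/8; -1/16]  R=[0]  — -1/32
value_7 [RBBBBBB]  L=[-1; -1/2; -1/4; -1/8; -1/16; -1/32]  R=[0]  — -1/64
value_8 [RBBBBBBB]  L=[-1; -1/2; -1/4; -1/8; -1/16; -1/32; -1/64]  R=[0]  — -1/128
value_9 [RBBBBBBBB]  L=[-1; -1/2; -1/4; -1/8; -1/16; -1/32; -1/64; -1/128]  R=[0]  — -1/256
value_10 [RBBBBBBBBB]  L=[-1; -1/2; -1/4; -1/8; -1/16; -1/32; -1/64; -1/128; -1/256]  R=[0]  — -1/512
value_11 [RBBBBBBBBBB]  L=[-1; -1/2; -1/4; -1/8; -1/16; -1/32; -1/64; -1/128; -1/256; -1/512]  R=[0]  — -1/1024
value_12 [RBBBBBBBBBBR]  L=[-1; -1/2; -1/4; -1/8; -1/16; -1/32; -1/64; -1/128; -1/256; -1/512]  R=[-1/1024; 0]  — -3/2048
value_13 [RBBBBBBBBBBRB]  L=[-1; -1/2; -1/4; -1/8; -1/16; -1/32; -1/64; -1/128; -1/256; -1/512; -3/2048]  R=[-1/1024; 0]  — -5/4096
value_14 [RBBBBBBBBBBRBB]  L=[-1; -1/2; -1/4; -1/8; -1/16; -1/32; -1/64; -1/128; -1/256; -1/512; -3/2048; -5/4096]  R=[-1/1024; 0]  — -9/8192

-9/8192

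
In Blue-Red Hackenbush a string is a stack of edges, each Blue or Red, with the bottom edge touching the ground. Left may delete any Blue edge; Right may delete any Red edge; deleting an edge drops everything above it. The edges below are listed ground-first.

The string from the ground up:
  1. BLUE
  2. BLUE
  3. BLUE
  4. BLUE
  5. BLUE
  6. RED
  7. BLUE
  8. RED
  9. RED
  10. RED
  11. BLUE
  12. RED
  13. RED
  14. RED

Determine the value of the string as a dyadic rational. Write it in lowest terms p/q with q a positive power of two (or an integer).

edge 1 of 14 (BLUE): { 0 | · } — 1
edge 2 of 14 (BLUE): { 0; 1 | · } — 2
edge 3 of 14 (BLUE): { 0; 1; 2 | · } — 3
edge 4 of 14 (BLUE): { 0; 1; 2; 3 | · } — 4
edge 5 of 14 (BLUE): { 0; 1; 2; 3; 4 | · } — 5
edge 6 of 14 (RED): { 0; 1; 2; 3; 4 | 5 } — 9/2
edge 7 of 14 (BLUE): { 0; 1; 2; 3; 4; 9/2 | 5 } — 19/4
edge 8 of 14 (RED): { 0; 1; 2; 3; 4; 9/2 | 19/4; 5 } — 37/8
edge 9 of 14 (RED): { 0; 1; 2; 3; 4; 9/2 | 37/8; 19/4; 5 } — 73/16
edge 10 of 14 (RED): { 0; 1; 2; 3; 4; 9/2 | 73/16; 37/8; 19/4; 5 } — 145/32
edge 11 of 14 (BLUE): { 0; 1; 2; 3; 4; 9/2; 145/32 | 73/16; 37/8; 19/4; 5 } — 291/64
edge 12 of 14 (RED): { 0; 1; 2; 3; 4; 9/2; 145/32 | 291/64; 73/16; 37/8; 19/4; 5 } — 581/128
edge 13 of 14 (RED): { 0; 1; 2; 3; 4; 9/2; 145/32 | 581/128; 291/64; 73/16; 37/8; 19/4; 5 } — 1161/256
edge 14 of 14 (RED): { 0; 1; 2; 3; 4; 9/2; 145/32 | 1161/256; 581/128; 291/64; 73/16; 37/8; 19/4; 5 } — 2321/512

2321/512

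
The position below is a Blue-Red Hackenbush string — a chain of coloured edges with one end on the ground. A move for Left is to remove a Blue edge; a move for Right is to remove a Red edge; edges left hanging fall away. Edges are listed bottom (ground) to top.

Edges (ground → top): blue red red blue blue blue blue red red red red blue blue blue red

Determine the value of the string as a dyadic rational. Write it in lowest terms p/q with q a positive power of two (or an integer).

7709/16384

Build v(s[:k]) for k = 1..15, string s = blue red red blue blue blue blue red red red red blue blue blue red.
b: Left { 0 }, Right { ∅ } ⇒ simplest 1
br: Left { 0 }, Right { 1 } ⇒ simplest 1/2
brr: Left { 0 }, Right { 1/2 1 } ⇒ simplest 1/4
brrb: Left { 0 1/4 }, Right { 1/2 1 } ⇒ simplest 3/8
brrbb: Left { 0 1/4 3/8 }, Right { 1/2 1 } ⇒ simplest 7/16
brrbbb: Left { 0 1/4 3/8 7/16 }, Right { 1/2 1 } ⇒ simplest 15/32
brrbbbb: Left { 0 1/4 3/8 7/16 15/32 }, Right { 1/2 1 } ⇒ simplest 31/64
brrbbbbr: Left { 0 1/4 3/8 7/16 15/32 }, Right { 31/64 1/2 1 } ⇒ simplest 61/128
brrbbbbrr: Left { 0 1/4 3/8 7/16 15/32 }, Right { 61/128 31/64 1/2 1 } ⇒ simplest 121/256
brrbbbbrrr: Left { 0 1/4 3/8 7/16 15/32 }, Right { 121/256 61/128 31/64 1/2 1 } ⇒ simplest 241/512
brrbbbbrrrr: Left { 0 1/4 3/8 7/16 15/32 }, Right { 241/512 121/256 61/128 31/64 1/2 1 } ⇒ simplest 481/1024
brrbbbbrrrrb: Left { 0 1/4 3/8 7/16 15/32 481/1024 }, Right { 241/512 121/256 61/128 31/64 1/2 1 } ⇒ simplest 963/2048
brrbbbbrrrrbb: Left { 0 1/4 3/8 7/16 15/32 481/1024 963/2048 }, Right { 241/512 121/256 61/128 31/64 1/2 1 } ⇒ simplest 1927/4096
brrbbbbrrrrbbb: Left { 0 1/4 3/8 7/16 15/32 481/1024 963/2048 1927/4096 }, Right { 241/512 121/256 61/128 31/64 1/2 1 } ⇒ simplest 3855/8192
brrbbbbrrrrbbbr: Left { 0 1/4 3/8 7/16 15/32 481/1024 963/2048 1927/4096 }, Right { 3855/8192 241/512 121/256 61/128 31/64 1/2 1 } ⇒ simplest 7709/16384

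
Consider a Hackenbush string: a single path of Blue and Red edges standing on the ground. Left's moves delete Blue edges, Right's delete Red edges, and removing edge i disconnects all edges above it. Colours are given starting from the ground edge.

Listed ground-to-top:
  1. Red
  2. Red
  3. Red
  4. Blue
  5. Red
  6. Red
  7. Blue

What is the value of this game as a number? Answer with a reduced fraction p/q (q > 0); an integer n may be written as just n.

-45/16

v_1 [R]  L=[∅]  R=[0]  → -1
v_2 [RR]  L=[∅]  R=[-1; 0]  → -2
v_3 [RRR]  L=[∅]  R=[-2; -1; 0]  → -3
v_4 [RRRB]  L=[-3]  R=[-2; -1; 0]  → -5/2
v_5 [RRRBR]  L=[-3]  R=[-5/2; -2; -1; 0]  → -11/4
v_6 [RRRBRR]  L=[-3]  R=[-11/4; -5/2; -2; -1; 0]  → -23/8
v_7 [RRRBRRB]  L=[-3; -23/8]  R=[-11/4; -5/2; -2; -1; 0]  → -45/16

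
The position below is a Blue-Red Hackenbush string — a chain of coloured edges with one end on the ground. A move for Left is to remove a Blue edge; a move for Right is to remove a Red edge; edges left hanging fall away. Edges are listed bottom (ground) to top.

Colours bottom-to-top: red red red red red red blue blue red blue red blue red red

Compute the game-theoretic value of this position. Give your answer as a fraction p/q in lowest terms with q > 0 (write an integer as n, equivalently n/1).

Recurse on prefixes of the 14-edge string red red red red red red blue blue red blue red blue red red:
1 of 14 · r · max L −∞ · min R 0 = -1
2 of 14 · rr · max L −∞ · min R -1 = -2
3 of 14 · rrr · max L −∞ · min R -2 = -3
4 of 14 · rrrr · max L −∞ · min R -3 = -4
5 of 14 · rrrrr · max L −∞ · min R -4 = -5
6 of 14 · rrrrrr · max L −∞ · min R -5 = -6
7 of 14 · rrrrrrb · max L -6 · min R -5 = -11/2
8 of 14 · rrrrrrbb · max L -11/2 · min R -5 = -21/4
9 of 14 · rrrrrrbbr · max L -11/2 · min R -21/4 = -43/8
10 of 14 · rrrrrrbbrb · max L -43/8 · min R -21/4 = -85/16
11 of 14 · rrrrrrbbrbr · max L -43/8 · min R -85/16 = -171/32
12 of 14 · rrrrrrbbrbrb · max L -171/32 · min R -85/16 = -341/64
13 of 14 · rrrrrrbbrbrbr · max L -171/32 · min R -341/64 = -683/128
14 of 14 · rrrrrrbbrbrbrr · max L -171/32 · min R -683/128 = -1367/256

-1367/256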